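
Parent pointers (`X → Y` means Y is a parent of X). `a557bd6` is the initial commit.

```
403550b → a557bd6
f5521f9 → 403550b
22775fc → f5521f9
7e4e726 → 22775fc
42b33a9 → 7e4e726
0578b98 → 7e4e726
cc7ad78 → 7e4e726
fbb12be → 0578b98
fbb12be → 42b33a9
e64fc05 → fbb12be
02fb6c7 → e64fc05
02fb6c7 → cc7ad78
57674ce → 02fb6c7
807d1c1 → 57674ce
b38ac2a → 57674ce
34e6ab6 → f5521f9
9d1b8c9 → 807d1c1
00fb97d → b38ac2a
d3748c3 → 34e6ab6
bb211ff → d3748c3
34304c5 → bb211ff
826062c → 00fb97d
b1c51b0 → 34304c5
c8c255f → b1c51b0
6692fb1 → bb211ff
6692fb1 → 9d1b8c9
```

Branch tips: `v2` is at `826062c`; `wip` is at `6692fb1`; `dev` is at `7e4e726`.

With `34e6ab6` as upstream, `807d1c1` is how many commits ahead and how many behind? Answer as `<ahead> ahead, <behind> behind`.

Reachable from 807d1c1: {02fb6c7, 0578b98, 22775fc, 403550b, 42b33a9, 57674ce, 7e4e726, 807d1c1, a557bd6, cc7ad78, e64fc05, f5521f9, fbb12be}.
Reachable from 34e6ab6: {34e6ab6, 403550b, a557bd6, f5521f9}.
Only in 807d1c1's history (ahead): {02fb6c7, 0578b98, 22775fc, 42b33a9, 57674ce, 7e4e726, 807d1c1, cc7ad78, e64fc05, fbb12be} — 10.
Only in 34e6ab6's history (behind): {34e6ab6} — 1.

10 ahead, 1 behind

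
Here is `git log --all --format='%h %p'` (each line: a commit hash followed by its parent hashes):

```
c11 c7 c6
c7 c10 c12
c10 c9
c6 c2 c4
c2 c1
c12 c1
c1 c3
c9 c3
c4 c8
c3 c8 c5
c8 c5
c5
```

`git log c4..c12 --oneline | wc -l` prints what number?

Reachable from c12: {c1, c12, c3, c5, c8}.
Reachable from c4: {c4, c5, c8}.
In c12's history but not c4's: {c1, c12, c3} — 3 commits.

3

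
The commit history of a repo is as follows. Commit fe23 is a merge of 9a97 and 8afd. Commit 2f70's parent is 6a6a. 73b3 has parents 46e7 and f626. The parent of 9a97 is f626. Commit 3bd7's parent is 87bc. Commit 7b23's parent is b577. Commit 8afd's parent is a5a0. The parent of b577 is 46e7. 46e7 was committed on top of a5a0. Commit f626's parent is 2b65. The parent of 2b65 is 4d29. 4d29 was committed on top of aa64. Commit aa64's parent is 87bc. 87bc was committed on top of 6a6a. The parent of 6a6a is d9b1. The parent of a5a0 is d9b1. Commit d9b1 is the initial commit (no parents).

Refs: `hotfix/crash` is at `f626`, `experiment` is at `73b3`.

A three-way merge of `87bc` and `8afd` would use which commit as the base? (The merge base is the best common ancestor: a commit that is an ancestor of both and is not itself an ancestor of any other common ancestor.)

d9b1

Ancestors of 87bc: {6a6a, 87bc, d9b1}.
Ancestors of 8afd: {8afd, a5a0, d9b1}.
Common ancestors: {d9b1}.
The only common ancestor is d9b1, so it is the merge base.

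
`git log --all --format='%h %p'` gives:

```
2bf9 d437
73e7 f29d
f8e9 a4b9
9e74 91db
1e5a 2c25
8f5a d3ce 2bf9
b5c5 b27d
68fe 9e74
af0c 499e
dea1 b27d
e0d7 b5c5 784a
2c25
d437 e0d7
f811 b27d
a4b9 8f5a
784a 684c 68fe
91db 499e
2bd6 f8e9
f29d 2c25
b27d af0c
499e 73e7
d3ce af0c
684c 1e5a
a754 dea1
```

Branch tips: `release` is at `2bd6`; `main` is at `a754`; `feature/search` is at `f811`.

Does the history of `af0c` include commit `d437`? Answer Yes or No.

Ancestors of af0c: {2c25, 499e, 73e7, af0c, f29d}.
d437 is not in that set, so it is not an ancestor of af0c.

No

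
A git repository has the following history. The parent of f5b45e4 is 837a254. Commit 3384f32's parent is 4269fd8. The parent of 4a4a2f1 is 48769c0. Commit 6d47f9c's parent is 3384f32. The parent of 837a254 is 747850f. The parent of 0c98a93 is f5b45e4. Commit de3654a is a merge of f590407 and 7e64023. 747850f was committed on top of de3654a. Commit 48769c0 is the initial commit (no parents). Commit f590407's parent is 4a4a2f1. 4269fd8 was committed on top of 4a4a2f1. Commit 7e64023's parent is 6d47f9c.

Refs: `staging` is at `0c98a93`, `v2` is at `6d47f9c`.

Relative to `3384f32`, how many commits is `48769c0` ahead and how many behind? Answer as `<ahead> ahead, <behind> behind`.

0 ahead, 3 behind

Reachable from 48769c0: {48769c0}.
Reachable from 3384f32: {3384f32, 4269fd8, 48769c0, 4a4a2f1}.
Only in 48769c0's history (ahead): {} — 0.
Only in 3384f32's history (behind): {3384f32, 4269fd8, 4a4a2f1} — 3.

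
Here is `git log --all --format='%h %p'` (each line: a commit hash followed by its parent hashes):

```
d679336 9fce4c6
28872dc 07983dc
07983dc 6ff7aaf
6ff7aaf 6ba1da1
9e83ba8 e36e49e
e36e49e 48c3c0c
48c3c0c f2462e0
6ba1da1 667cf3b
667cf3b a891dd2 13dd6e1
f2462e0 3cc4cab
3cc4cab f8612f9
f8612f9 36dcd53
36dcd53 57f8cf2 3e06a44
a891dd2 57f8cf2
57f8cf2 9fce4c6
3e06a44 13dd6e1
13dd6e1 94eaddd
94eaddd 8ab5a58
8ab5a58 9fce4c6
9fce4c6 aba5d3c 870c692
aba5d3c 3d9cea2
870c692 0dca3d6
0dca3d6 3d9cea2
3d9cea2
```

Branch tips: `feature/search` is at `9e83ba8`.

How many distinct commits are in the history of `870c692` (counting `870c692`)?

Walking parent pointers from 870c692: reachable set = {0dca3d6, 3d9cea2, 870c692}.
That is 3 commits.

3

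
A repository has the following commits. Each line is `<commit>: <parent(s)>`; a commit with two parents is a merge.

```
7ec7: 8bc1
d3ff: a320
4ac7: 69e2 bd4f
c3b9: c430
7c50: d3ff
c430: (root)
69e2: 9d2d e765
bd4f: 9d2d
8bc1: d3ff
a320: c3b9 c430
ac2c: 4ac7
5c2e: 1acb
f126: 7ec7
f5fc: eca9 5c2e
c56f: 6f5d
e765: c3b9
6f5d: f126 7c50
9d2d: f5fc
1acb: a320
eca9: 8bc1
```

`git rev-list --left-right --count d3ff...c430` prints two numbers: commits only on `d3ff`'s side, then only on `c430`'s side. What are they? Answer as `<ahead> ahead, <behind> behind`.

Reachable from d3ff: {a320, c3b9, c430, d3ff}.
Reachable from c430: {c430}.
Only in d3ff's history (ahead): {a320, c3b9, d3ff} — 3.
Only in c430's history (behind): {} — 0.

3 ahead, 0 behind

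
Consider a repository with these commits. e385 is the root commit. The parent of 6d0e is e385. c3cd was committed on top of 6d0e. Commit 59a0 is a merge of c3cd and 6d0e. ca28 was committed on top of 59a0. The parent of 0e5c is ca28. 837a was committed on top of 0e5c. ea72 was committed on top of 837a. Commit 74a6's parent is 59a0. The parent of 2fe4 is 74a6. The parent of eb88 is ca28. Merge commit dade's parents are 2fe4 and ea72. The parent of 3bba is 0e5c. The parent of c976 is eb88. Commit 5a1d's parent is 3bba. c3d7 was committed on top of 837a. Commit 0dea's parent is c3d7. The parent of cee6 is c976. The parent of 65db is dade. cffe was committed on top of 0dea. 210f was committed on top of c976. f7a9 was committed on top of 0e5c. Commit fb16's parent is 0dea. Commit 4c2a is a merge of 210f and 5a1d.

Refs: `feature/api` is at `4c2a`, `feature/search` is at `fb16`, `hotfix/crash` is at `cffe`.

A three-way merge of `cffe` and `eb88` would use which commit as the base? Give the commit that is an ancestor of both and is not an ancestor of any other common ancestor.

ca28

Ancestors of cffe: {0dea, 0e5c, 59a0, 6d0e, 837a, c3cd, c3d7, ca28, cffe, e385}.
Ancestors of eb88: {59a0, 6d0e, c3cd, ca28, e385, eb88}.
Common ancestors: {59a0, 6d0e, c3cd, ca28, e385}.
Among these, ca28 is not an ancestor of any other common ancestor — it is the merge base.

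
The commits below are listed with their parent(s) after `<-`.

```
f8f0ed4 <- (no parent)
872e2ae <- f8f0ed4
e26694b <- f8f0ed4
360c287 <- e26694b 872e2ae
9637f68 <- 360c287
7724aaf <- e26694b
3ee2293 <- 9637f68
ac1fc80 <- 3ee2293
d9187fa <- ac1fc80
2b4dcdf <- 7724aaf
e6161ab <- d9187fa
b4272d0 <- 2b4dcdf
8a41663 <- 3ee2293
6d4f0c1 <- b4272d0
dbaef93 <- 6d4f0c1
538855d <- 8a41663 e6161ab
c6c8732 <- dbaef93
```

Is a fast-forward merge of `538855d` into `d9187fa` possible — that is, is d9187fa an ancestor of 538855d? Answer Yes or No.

Yes

A fast-forward from d9187fa to 538855d is possible iff d9187fa is an ancestor of 538855d.
Ancestors of 538855d: {360c287, 3ee2293, 538855d, 872e2ae, 8a41663, 9637f68, ac1fc80, d9187fa, e26694b, e6161ab, f8f0ed4}.
d9187fa is among them, so fast-forward is possible.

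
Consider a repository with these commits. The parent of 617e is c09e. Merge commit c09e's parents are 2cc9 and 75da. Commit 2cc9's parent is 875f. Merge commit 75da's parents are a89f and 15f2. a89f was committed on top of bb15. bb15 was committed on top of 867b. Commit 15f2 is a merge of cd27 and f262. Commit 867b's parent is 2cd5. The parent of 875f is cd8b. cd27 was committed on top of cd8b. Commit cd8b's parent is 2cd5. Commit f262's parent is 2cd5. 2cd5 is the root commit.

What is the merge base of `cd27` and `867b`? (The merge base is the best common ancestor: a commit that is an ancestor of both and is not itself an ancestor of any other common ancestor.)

Ancestors of cd27: {2cd5, cd27, cd8b}.
Ancestors of 867b: {2cd5, 867b}.
Common ancestors: {2cd5}.
The only common ancestor is 2cd5, so it is the merge base.

2cd5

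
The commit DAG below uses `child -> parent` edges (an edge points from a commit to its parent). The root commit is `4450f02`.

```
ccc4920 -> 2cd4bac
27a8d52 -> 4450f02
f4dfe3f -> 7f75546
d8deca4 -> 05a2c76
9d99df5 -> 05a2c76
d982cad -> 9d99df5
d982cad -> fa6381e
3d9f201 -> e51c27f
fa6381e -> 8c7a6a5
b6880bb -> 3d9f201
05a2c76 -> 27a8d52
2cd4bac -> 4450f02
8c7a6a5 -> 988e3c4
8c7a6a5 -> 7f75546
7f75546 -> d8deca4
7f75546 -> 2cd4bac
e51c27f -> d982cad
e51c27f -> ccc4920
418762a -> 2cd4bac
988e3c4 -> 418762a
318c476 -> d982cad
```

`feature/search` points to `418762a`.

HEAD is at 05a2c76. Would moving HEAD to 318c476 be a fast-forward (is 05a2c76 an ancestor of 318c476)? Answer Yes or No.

Yes

A fast-forward from 05a2c76 to 318c476 is possible iff 05a2c76 is an ancestor of 318c476.
Ancestors of 318c476: {05a2c76, 27a8d52, 2cd4bac, 318c476, 418762a, 4450f02, 7f75546, 8c7a6a5, 988e3c4, 9d99df5, d8deca4, d982cad, fa6381e}.
05a2c76 is among them, so fast-forward is possible.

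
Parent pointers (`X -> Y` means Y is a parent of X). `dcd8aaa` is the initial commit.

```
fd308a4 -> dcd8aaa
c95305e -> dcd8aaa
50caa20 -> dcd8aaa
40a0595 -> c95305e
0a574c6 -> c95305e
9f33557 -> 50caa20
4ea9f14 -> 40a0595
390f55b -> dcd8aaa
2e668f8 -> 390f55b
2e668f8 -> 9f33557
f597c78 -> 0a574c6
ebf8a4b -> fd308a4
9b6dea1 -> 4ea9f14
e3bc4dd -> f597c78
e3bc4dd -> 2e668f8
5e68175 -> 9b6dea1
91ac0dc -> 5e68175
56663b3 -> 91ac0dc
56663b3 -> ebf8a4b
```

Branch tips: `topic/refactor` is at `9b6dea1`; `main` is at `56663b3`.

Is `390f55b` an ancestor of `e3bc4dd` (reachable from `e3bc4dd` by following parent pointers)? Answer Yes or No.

Ancestors of e3bc4dd (commits reachable by following parents): {0a574c6, 2e668f8, 390f55b, 50caa20, 9f33557, c95305e, dcd8aaa, e3bc4dd, f597c78}.
390f55b is in that set, so it is an ancestor of e3bc4dd.

Yes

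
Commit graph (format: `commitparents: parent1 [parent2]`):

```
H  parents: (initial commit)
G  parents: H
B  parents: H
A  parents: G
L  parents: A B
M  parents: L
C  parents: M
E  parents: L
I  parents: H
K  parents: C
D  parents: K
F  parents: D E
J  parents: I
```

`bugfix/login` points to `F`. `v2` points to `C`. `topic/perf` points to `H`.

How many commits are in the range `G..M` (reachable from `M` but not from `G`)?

4

Reachable from M: {A, B, G, H, L, M}.
Reachable from G: {G, H}.
In M's history but not G's: {A, B, L, M} — 4 commits.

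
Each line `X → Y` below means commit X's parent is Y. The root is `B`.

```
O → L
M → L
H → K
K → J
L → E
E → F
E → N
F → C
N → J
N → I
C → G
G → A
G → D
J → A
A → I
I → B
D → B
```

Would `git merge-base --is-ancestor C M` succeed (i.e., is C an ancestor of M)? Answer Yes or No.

Yes

Ancestors of M (commits reachable by following parents): {A, B, C, D, E, F, G, I, J, L, M, N}.
C is in that set, so it is an ancestor of M.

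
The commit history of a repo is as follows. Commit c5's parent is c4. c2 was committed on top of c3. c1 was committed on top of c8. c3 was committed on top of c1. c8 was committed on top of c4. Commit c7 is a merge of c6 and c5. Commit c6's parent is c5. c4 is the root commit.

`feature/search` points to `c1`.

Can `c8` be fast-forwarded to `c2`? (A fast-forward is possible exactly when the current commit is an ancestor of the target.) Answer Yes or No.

A fast-forward from c8 to c2 is possible iff c8 is an ancestor of c2.
Ancestors of c2: {c1, c2, c3, c4, c8}.
c8 is among them, so fast-forward is possible.

Yes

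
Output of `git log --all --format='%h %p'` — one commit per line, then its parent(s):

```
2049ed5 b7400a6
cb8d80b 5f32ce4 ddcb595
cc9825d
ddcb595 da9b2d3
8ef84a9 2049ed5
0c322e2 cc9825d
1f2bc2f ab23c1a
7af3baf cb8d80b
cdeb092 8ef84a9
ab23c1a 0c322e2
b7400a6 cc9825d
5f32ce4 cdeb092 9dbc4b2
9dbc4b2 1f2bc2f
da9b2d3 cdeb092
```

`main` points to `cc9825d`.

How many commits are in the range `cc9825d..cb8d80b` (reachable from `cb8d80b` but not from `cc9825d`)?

Reachable from cb8d80b: {0c322e2, 1f2bc2f, 2049ed5, 5f32ce4, 8ef84a9, 9dbc4b2, ab23c1a, b7400a6, cb8d80b, cc9825d, cdeb092, da9b2d3, ddcb595}.
Reachable from cc9825d: {cc9825d}.
In cb8d80b's history but not cc9825d's: {0c322e2, 1f2bc2f, 2049ed5, 5f32ce4, 8ef84a9, 9dbc4b2, ab23c1a, b7400a6, cb8d80b, cdeb092, da9b2d3, ddcb595} — 12 commits.

12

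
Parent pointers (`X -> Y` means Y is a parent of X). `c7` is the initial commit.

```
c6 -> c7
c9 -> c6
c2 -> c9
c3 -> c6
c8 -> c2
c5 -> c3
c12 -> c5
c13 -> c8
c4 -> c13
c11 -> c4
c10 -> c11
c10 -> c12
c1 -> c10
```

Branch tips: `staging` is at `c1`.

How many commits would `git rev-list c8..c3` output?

1

Reachable from c3: {c3, c6, c7}.
Reachable from c8: {c2, c6, c7, c8, c9}.
In c3's history but not c8's: {c3} — 1 commit.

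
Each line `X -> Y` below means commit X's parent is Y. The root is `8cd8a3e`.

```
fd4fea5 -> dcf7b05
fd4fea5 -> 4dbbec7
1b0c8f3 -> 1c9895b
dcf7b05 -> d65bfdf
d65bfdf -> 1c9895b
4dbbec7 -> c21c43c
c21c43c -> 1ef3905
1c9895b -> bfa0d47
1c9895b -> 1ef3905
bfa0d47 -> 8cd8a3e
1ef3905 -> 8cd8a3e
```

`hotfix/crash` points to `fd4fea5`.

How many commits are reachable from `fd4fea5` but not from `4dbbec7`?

5

Reachable from fd4fea5: {1c9895b, 1ef3905, 4dbbec7, 8cd8a3e, bfa0d47, c21c43c, d65bfdf, dcf7b05, fd4fea5}.
Reachable from 4dbbec7: {1ef3905, 4dbbec7, 8cd8a3e, c21c43c}.
In fd4fea5's history but not 4dbbec7's: {1c9895b, bfa0d47, d65bfdf, dcf7b05, fd4fea5} — 5 commits.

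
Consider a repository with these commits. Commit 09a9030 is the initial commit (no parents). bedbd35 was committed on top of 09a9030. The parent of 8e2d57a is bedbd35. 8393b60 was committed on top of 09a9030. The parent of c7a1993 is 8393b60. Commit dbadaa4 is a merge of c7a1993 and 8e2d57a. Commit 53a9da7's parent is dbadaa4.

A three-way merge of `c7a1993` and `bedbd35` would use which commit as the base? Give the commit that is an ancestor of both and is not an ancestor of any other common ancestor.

Ancestors of c7a1993: {09a9030, 8393b60, c7a1993}.
Ancestors of bedbd35: {09a9030, bedbd35}.
Common ancestors: {09a9030}.
The only common ancestor is 09a9030, so it is the merge base.

09a9030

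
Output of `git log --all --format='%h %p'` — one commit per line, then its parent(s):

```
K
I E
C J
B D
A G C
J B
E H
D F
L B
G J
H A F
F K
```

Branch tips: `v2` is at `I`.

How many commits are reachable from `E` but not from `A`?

2

Reachable from E: {A, B, C, D, E, F, G, H, J, K}.
Reachable from A: {A, B, C, D, F, G, J, K}.
In E's history but not A's: {E, H} — 2 commits.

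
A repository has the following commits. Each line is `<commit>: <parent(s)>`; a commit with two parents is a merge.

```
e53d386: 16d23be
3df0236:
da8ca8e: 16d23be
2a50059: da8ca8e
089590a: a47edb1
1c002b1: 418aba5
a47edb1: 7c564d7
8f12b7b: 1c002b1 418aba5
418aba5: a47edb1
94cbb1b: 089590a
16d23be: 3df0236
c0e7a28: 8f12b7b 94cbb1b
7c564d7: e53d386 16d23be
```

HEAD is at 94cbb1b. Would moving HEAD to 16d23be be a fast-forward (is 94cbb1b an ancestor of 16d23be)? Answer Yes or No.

A fast-forward from 94cbb1b to 16d23be is possible iff 94cbb1b is an ancestor of 16d23be.
Ancestors of 16d23be: {16d23be, 3df0236}.
94cbb1b is not among them, so fast-forward is not possible.

No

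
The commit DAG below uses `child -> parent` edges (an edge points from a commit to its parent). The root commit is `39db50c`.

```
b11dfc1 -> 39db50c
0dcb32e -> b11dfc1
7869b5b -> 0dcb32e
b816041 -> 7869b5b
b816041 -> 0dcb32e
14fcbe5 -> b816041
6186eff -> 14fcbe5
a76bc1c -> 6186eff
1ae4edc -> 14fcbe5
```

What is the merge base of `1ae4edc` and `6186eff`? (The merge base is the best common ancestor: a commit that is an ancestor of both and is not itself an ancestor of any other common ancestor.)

Ancestors of 1ae4edc: {0dcb32e, 14fcbe5, 1ae4edc, 39db50c, 7869b5b, b11dfc1, b816041}.
Ancestors of 6186eff: {0dcb32e, 14fcbe5, 39db50c, 6186eff, 7869b5b, b11dfc1, b816041}.
Common ancestors: {0dcb32e, 14fcbe5, 39db50c, 7869b5b, b11dfc1, b816041}.
Among these, 14fcbe5 is not an ancestor of any other common ancestor — it is the merge base.

14fcbe5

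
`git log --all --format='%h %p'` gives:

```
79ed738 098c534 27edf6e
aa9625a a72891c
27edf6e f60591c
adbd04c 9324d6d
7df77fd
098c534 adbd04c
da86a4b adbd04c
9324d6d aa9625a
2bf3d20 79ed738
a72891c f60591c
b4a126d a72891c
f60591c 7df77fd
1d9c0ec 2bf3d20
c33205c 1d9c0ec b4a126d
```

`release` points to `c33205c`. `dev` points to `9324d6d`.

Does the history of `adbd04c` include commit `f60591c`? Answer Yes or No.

Ancestors of adbd04c (commits reachable by following parents): {7df77fd, 9324d6d, a72891c, aa9625a, adbd04c, f60591c}.
f60591c is in that set, so it is an ancestor of adbd04c.

Yes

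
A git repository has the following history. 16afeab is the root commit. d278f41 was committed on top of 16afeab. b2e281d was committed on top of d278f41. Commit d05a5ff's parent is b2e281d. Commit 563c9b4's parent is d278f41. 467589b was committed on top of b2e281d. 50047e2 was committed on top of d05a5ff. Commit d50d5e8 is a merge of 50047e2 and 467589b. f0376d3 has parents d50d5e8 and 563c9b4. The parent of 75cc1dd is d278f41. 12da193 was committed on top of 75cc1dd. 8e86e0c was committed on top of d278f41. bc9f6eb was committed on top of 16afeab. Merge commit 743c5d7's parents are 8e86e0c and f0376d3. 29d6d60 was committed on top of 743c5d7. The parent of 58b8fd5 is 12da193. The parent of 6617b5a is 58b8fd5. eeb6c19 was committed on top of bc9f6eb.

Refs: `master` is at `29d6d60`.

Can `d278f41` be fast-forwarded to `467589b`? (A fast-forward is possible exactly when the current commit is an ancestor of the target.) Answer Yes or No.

A fast-forward from d278f41 to 467589b is possible iff d278f41 is an ancestor of 467589b.
Ancestors of 467589b: {16afeab, 467589b, b2e281d, d278f41}.
d278f41 is among them, so fast-forward is possible.

Yes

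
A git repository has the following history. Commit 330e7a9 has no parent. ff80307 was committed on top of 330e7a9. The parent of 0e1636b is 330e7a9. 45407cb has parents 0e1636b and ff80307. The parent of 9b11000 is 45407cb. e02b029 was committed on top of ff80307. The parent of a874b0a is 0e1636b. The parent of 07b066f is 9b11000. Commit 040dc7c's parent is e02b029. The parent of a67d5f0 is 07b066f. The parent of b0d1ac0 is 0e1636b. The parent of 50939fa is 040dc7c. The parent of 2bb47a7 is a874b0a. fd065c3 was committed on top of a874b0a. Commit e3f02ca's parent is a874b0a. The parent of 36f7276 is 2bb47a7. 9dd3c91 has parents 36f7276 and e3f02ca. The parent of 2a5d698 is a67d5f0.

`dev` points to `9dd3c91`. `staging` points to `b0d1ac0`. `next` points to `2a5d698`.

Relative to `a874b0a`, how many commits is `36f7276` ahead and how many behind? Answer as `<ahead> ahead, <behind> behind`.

2 ahead, 0 behind

Reachable from 36f7276: {0e1636b, 2bb47a7, 330e7a9, 36f7276, a874b0a}.
Reachable from a874b0a: {0e1636b, 330e7a9, a874b0a}.
Only in 36f7276's history (ahead): {2bb47a7, 36f7276} — 2.
Only in a874b0a's history (behind): {} — 0.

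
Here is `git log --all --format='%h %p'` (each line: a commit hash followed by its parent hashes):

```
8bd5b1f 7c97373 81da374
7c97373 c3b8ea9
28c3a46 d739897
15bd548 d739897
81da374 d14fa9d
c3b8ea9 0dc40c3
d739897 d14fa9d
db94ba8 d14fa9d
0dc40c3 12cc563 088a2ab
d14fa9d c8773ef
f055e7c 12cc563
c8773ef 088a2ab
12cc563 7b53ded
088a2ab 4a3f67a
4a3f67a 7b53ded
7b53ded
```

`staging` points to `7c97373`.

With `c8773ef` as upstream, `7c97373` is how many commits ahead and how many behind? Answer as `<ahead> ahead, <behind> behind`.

Reachable from 7c97373: {088a2ab, 0dc40c3, 12cc563, 4a3f67a, 7b53ded, 7c97373, c3b8ea9}.
Reachable from c8773ef: {088a2ab, 4a3f67a, 7b53ded, c8773ef}.
Only in 7c97373's history (ahead): {0dc40c3, 12cc563, 7c97373, c3b8ea9} — 4.
Only in c8773ef's history (behind): {c8773ef} — 1.

4 ahead, 1 behind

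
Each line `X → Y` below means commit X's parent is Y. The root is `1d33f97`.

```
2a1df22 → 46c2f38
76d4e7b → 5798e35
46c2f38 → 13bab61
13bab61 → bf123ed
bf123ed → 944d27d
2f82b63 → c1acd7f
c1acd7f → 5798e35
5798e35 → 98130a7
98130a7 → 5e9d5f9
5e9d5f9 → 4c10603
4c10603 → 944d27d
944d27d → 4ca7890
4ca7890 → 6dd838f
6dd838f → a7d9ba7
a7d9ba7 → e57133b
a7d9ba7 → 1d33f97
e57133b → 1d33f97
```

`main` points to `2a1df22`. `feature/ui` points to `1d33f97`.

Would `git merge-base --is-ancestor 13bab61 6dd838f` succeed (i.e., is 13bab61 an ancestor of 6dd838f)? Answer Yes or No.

No

Ancestors of 6dd838f: {1d33f97, 6dd838f, a7d9ba7, e57133b}.
13bab61 is not in that set, so it is not an ancestor of 6dd838f.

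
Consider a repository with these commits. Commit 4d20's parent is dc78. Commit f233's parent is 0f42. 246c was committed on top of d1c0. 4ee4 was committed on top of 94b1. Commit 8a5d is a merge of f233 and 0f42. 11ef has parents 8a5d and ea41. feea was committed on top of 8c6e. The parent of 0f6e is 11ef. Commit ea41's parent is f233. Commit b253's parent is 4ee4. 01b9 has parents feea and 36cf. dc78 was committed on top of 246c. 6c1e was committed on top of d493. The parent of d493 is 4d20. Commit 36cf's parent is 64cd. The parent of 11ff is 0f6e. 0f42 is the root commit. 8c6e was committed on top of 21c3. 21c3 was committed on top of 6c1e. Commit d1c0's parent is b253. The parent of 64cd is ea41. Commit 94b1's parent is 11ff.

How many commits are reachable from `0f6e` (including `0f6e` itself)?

6

Walking parent pointers from 0f6e: reachable set = {0f42, 0f6e, 11ef, 8a5d, ea41, f233}.
That is 6 commits.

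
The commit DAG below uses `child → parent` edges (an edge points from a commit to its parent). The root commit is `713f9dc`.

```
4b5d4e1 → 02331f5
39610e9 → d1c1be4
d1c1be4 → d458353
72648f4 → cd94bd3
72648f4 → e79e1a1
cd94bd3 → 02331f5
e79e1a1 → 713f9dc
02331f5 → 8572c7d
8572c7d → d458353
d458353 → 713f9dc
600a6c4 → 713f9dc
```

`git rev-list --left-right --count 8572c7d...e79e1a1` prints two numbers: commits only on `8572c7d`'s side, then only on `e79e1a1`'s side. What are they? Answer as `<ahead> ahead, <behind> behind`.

2 ahead, 1 behind

Reachable from 8572c7d: {713f9dc, 8572c7d, d458353}.
Reachable from e79e1a1: {713f9dc, e79e1a1}.
Only in 8572c7d's history (ahead): {8572c7d, d458353} — 2.
Only in e79e1a1's history (behind): {e79e1a1} — 1.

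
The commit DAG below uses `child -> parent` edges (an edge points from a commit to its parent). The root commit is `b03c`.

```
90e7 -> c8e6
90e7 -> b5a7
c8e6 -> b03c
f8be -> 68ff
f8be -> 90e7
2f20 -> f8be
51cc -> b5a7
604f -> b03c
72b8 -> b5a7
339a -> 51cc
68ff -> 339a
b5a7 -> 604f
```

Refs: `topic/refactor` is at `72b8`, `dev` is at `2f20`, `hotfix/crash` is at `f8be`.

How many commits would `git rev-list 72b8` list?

4

Walking parent pointers from 72b8: reachable set = {604f, 72b8, b03c, b5a7}.
That is 4 commits.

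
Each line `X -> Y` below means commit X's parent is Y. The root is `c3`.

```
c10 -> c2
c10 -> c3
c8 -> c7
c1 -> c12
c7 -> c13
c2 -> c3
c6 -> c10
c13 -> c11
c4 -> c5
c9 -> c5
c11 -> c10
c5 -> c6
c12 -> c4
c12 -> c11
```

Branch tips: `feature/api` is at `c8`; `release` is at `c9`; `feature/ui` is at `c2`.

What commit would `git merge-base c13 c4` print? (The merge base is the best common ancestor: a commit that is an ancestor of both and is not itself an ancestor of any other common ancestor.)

c10

Ancestors of c13: {c10, c11, c13, c2, c3}.
Ancestors of c4: {c10, c2, c3, c4, c5, c6}.
Common ancestors: {c10, c2, c3}.
Among these, c10 is not an ancestor of any other common ancestor — it is the merge base.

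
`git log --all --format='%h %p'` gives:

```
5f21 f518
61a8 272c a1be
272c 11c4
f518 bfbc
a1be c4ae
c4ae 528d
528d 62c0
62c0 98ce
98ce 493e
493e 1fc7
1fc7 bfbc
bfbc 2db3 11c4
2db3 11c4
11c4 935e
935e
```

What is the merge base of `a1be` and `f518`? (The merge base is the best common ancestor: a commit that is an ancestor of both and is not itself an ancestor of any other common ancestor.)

Ancestors of a1be: {11c4, 1fc7, 2db3, 493e, 528d, 62c0, 935e, 98ce, a1be, bfbc, c4ae}.
Ancestors of f518: {11c4, 2db3, 935e, bfbc, f518}.
Common ancestors: {11c4, 2db3, 935e, bfbc}.
Among these, bfbc is not an ancestor of any other common ancestor — it is the merge base.

bfbc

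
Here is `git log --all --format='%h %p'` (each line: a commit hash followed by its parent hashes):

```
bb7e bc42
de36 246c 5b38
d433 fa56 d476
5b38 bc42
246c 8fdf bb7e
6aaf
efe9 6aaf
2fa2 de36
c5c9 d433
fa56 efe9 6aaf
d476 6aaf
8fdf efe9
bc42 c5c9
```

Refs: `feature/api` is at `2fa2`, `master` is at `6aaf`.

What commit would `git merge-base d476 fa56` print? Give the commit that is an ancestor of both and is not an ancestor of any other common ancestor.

6aaf

Ancestors of d476: {6aaf, d476}.
Ancestors of fa56: {6aaf, efe9, fa56}.
Common ancestors: {6aaf}.
The only common ancestor is 6aaf, so it is the merge base.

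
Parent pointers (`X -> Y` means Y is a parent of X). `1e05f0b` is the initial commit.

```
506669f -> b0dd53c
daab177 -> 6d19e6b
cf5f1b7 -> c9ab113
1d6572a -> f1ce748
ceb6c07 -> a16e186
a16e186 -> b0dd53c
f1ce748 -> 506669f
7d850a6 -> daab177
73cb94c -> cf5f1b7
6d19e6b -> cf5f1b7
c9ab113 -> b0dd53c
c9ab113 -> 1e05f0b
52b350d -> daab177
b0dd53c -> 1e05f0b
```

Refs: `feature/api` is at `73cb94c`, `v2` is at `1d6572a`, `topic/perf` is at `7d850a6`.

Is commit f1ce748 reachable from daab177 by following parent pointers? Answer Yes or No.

No

Ancestors of daab177: {1e05f0b, 6d19e6b, b0dd53c, c9ab113, cf5f1b7, daab177}.
f1ce748 is not in that set, so it is not an ancestor of daab177.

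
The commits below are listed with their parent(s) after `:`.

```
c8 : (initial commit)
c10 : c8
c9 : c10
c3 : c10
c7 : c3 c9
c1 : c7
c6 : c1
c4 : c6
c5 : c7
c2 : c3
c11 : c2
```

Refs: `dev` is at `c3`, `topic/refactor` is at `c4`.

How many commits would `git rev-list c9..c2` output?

2

Reachable from c2: {c10, c2, c3, c8}.
Reachable from c9: {c10, c8, c9}.
In c2's history but not c9's: {c2, c3} — 2 commits.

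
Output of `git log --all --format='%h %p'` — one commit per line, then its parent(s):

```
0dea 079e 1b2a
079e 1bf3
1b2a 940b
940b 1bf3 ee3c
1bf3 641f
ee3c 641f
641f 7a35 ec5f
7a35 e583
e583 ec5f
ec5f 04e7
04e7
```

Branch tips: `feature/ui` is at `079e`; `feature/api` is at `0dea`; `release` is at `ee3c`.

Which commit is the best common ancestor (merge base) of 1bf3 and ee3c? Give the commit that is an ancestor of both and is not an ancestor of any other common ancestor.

Ancestors of 1bf3: {04e7, 1bf3, 641f, 7a35, e583, ec5f}.
Ancestors of ee3c: {04e7, 641f, 7a35, e583, ec5f, ee3c}.
Common ancestors: {04e7, 641f, 7a35, e583, ec5f}.
Among these, 641f is not an ancestor of any other common ancestor — it is the merge base.

641f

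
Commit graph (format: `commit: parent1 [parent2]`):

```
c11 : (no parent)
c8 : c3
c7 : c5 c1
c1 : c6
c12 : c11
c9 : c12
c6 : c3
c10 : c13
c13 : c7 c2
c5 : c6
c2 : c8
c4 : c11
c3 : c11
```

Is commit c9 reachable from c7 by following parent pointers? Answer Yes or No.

No

Ancestors of c7: {c1, c11, c3, c5, c6, c7}.
c9 is not in that set, so it is not an ancestor of c7.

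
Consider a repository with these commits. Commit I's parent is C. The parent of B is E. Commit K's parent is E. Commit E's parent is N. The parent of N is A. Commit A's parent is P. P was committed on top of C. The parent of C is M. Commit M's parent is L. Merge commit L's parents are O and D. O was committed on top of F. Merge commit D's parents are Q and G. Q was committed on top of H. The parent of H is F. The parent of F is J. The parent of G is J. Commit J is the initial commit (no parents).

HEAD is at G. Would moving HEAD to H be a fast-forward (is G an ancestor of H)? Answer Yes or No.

A fast-forward from G to H is possible iff G is an ancestor of H.
Ancestors of H: {F, H, J}.
G is not among them, so fast-forward is not possible.

No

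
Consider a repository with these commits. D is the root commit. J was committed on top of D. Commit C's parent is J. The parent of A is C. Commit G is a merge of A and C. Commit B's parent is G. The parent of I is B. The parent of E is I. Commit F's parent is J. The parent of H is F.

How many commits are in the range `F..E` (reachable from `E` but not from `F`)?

6

Reachable from E: {A, B, C, D, E, G, I, J}.
Reachable from F: {D, F, J}.
In E's history but not F's: {A, B, C, E, G, I} — 6 commits.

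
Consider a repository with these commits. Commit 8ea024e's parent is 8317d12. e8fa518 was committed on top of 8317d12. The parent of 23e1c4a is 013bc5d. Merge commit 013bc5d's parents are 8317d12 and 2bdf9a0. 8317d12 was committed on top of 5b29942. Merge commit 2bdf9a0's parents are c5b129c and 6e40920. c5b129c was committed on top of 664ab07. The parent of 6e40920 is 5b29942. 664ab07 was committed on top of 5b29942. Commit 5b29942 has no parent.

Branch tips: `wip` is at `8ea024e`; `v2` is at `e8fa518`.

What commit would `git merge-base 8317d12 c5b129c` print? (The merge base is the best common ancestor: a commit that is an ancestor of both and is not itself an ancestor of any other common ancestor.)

Ancestors of 8317d12: {5b29942, 8317d12}.
Ancestors of c5b129c: {5b29942, 664ab07, c5b129c}.
Common ancestors: {5b29942}.
The only common ancestor is 5b29942, so it is the merge base.

5b29942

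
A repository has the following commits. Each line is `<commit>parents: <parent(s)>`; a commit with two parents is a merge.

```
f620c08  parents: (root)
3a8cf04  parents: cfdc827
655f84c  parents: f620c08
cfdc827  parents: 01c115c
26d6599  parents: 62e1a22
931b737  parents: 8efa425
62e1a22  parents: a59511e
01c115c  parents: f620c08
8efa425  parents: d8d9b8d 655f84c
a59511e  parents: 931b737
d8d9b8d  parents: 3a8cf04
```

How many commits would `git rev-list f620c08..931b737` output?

7

Reachable from 931b737: {01c115c, 3a8cf04, 655f84c, 8efa425, 931b737, cfdc827, d8d9b8d, f620c08}.
Reachable from f620c08: {f620c08}.
In 931b737's history but not f620c08's: {01c115c, 3a8cf04, 655f84c, 8efa425, 931b737, cfdc827, d8d9b8d} — 7 commits.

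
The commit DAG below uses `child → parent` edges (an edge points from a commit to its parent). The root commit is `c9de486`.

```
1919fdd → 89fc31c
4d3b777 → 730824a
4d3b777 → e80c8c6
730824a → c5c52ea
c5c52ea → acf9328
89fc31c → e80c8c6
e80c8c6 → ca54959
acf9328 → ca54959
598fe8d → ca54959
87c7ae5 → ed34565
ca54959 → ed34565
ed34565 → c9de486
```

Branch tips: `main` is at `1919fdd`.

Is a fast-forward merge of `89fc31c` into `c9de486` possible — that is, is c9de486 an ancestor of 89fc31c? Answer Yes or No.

A fast-forward from c9de486 to 89fc31c is possible iff c9de486 is an ancestor of 89fc31c.
Ancestors of 89fc31c: {89fc31c, c9de486, ca54959, e80c8c6, ed34565}.
c9de486 is among them, so fast-forward is possible.

Yes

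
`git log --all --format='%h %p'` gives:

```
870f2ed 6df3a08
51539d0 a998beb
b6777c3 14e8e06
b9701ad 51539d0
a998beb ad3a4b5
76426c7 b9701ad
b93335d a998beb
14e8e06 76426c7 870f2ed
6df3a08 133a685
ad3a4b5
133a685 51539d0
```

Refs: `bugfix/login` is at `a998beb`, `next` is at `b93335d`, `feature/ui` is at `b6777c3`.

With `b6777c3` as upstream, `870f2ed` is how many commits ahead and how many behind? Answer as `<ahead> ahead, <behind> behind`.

0 ahead, 4 behind

Reachable from 870f2ed: {133a685, 51539d0, 6df3a08, 870f2ed, a998beb, ad3a4b5}.
Reachable from b6777c3: {133a685, 14e8e06, 51539d0, 6df3a08, 76426c7, 870f2ed, a998beb, ad3a4b5, b6777c3, b9701ad}.
Only in 870f2ed's history (ahead): {} — 0.
Only in b6777c3's history (behind): {14e8e06, 76426c7, b6777c3, b9701ad} — 4.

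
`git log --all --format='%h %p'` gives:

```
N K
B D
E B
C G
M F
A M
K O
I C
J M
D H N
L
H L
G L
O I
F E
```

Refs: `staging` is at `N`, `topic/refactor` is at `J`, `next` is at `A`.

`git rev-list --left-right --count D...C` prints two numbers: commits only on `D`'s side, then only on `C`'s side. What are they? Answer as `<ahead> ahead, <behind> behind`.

Reachable from D: {C, D, G, H, I, K, L, N, O}.
Reachable from C: {C, G, L}.
Only in D's history (ahead): {D, H, I, K, N, O} — 6.
Only in C's history (behind): {} — 0.

6 ahead, 0 behind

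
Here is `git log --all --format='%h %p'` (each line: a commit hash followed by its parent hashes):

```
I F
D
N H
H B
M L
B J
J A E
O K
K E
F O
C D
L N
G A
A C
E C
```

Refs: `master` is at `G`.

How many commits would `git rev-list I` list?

7

Walking parent pointers from I: reachable set = {C, D, E, F, I, K, O}.
That is 7 commits.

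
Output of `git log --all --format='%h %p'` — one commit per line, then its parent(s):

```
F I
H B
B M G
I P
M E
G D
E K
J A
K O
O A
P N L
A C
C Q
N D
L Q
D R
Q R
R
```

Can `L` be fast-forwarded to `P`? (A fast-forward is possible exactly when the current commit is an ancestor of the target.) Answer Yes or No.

A fast-forward from L to P is possible iff L is an ancestor of P.
Ancestors of P: {D, L, N, P, Q, R}.
L is among them, so fast-forward is possible.

Yes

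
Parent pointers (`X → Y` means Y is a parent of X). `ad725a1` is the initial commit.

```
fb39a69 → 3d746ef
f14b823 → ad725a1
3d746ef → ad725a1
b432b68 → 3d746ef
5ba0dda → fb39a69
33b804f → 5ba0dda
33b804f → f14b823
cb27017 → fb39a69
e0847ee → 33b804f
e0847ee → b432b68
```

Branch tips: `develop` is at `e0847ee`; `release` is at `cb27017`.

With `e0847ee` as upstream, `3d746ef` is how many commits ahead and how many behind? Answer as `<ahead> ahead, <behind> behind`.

Reachable from 3d746ef: {3d746ef, ad725a1}.
Reachable from e0847ee: {33b804f, 3d746ef, 5ba0dda, ad725a1, b432b68, e0847ee, f14b823, fb39a69}.
Only in 3d746ef's history (ahead): {} — 0.
Only in e0847ee's history (behind): {33b804f, 5ba0dda, b432b68, e0847ee, f14b823, fb39a69} — 6.

0 ahead, 6 behind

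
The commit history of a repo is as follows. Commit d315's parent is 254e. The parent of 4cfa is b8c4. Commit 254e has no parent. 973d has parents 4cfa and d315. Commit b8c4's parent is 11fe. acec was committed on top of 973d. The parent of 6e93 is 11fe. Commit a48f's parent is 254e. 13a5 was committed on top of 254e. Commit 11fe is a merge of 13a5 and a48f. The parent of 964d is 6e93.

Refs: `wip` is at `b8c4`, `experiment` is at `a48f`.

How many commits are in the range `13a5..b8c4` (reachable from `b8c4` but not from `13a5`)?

3

Reachable from b8c4: {11fe, 13a5, 254e, a48f, b8c4}.
Reachable from 13a5: {13a5, 254e}.
In b8c4's history but not 13a5's: {11fe, a48f, b8c4} — 3 commits.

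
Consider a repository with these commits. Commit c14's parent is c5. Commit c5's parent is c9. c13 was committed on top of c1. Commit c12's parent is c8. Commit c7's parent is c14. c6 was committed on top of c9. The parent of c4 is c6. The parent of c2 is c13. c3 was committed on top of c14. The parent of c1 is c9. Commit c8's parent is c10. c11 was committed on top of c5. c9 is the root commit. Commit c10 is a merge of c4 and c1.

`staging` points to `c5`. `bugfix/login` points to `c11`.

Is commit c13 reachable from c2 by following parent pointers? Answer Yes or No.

Yes

Ancestors of c2 (commits reachable by following parents): {c1, c13, c2, c9}.
c13 is in that set, so it is an ancestor of c2.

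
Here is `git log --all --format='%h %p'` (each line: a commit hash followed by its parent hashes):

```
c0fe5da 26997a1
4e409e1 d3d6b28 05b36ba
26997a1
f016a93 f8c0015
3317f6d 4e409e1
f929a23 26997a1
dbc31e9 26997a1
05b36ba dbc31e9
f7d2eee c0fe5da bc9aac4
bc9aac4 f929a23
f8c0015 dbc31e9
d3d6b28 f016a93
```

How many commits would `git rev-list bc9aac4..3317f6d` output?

7

Reachable from 3317f6d: {05b36ba, 26997a1, 3317f6d, 4e409e1, d3d6b28, dbc31e9, f016a93, f8c0015}.
Reachable from bc9aac4: {26997a1, bc9aac4, f929a23}.
In 3317f6d's history but not bc9aac4's: {05b36ba, 3317f6d, 4e409e1, d3d6b28, dbc31e9, f016a93, f8c0015} — 7 commits.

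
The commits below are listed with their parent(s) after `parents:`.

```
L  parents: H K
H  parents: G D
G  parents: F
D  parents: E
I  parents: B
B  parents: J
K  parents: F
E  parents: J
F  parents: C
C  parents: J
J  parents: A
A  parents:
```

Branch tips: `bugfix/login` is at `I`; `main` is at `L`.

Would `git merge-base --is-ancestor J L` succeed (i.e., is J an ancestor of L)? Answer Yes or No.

Yes

Ancestors of L (commits reachable by following parents): {A, C, D, E, F, G, H, J, K, L}.
J is in that set, so it is an ancestor of L.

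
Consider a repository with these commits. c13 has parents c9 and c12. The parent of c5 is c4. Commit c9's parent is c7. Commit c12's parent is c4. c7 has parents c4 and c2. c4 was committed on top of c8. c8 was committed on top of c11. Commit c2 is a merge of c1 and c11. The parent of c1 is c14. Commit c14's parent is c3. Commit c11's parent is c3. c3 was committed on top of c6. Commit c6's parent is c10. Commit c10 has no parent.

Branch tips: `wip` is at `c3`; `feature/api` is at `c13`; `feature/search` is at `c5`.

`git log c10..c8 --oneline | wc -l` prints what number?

Reachable from c8: {c10, c11, c3, c6, c8}.
Reachable from c10: {c10}.
In c8's history but not c10's: {c11, c3, c6, c8} — 4 commits.

4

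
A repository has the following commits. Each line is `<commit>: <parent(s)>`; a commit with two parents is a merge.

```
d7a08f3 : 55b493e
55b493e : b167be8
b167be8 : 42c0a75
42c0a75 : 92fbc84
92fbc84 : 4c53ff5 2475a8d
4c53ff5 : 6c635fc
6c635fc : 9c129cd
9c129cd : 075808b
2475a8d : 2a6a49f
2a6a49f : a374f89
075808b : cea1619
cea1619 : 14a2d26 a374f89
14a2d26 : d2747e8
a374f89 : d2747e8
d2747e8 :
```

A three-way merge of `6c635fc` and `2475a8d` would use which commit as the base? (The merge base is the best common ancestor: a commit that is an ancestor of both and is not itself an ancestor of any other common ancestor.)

Ancestors of 6c635fc: {075808b, 14a2d26, 6c635fc, 9c129cd, a374f89, cea1619, d2747e8}.
Ancestors of 2475a8d: {2475a8d, 2a6a49f, a374f89, d2747e8}.
Common ancestors: {a374f89, d2747e8}.
Among these, a374f89 is not an ancestor of any other common ancestor — it is the merge base.

a374f89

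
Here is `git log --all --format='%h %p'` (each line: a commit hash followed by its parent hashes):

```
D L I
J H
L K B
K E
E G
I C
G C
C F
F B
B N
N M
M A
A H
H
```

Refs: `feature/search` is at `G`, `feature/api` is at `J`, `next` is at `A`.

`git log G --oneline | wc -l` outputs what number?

Walking parent pointers from G: reachable set = {A, B, C, F, G, H, M, N}.
That is 8 commits.

8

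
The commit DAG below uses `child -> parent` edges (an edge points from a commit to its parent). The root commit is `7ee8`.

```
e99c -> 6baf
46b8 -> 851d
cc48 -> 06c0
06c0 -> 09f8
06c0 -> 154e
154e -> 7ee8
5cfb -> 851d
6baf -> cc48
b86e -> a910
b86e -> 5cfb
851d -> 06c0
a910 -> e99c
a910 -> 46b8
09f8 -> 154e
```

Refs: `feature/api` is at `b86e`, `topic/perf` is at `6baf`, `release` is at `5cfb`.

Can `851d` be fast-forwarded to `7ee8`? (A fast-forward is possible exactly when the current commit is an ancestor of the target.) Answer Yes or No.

No

A fast-forward from 851d to 7ee8 is possible iff 851d is an ancestor of 7ee8.
Ancestors of 7ee8: {7ee8}.
851d is not among them, so fast-forward is not possible.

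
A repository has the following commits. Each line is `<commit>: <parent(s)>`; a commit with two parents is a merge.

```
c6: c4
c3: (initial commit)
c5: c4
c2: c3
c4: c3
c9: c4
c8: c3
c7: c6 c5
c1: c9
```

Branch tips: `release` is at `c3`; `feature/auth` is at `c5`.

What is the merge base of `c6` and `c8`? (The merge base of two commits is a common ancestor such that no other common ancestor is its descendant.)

c3

Ancestors of c6: {c3, c4, c6}.
Ancestors of c8: {c3, c8}.
Common ancestors: {c3}.
The only common ancestor is c3, so it is the merge base.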